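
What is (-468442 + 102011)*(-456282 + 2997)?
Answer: 166097675835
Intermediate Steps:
(-468442 + 102011)*(-456282 + 2997) = -366431*(-453285) = 166097675835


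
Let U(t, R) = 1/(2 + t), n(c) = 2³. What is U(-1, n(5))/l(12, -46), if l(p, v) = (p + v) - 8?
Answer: -1/42 ≈ -0.023810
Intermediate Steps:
l(p, v) = -8 + p + v
n(c) = 8
U(-1, n(5))/l(12, -46) = 1/((-8 + 12 - 46)*(2 - 1)) = 1/(-42*1) = -1/42*1 = -1/42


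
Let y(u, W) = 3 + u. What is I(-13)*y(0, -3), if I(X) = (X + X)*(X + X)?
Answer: 2028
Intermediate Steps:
I(X) = 4*X² (I(X) = (2*X)*(2*X) = 4*X²)
I(-13)*y(0, -3) = (4*(-13)²)*(3 + 0) = (4*169)*3 = 676*3 = 2028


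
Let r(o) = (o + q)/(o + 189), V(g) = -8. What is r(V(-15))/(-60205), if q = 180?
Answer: -172/10897105 ≈ -1.5784e-5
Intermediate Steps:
r(o) = (180 + o)/(189 + o) (r(o) = (o + 180)/(o + 189) = (180 + o)/(189 + o))
r(V(-15))/(-60205) = ((180 - 8)/(189 - 8))/(-60205) = (172/181)*(-1/60205) = -172/10897105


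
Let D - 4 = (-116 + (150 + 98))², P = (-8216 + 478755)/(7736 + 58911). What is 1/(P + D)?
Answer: 66647/1161994455 ≈ 5.7356e-5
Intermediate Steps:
P = 470539/66647 ≈ 7.0602
D = 17428 (D = 4 + (-116 + (150 + 98))² = 4 + (-116 + 248)² = 4 + 132² = 4 + 17424 = 17428)
1/(P + D) = 1/(470539/66647 + 17428) = 1/(1161994455/66647) = 66647/1161994455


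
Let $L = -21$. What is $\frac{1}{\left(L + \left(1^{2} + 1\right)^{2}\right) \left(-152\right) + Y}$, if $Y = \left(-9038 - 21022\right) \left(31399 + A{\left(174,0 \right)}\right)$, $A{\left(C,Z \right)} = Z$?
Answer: $- \frac{1}{943851356} \approx -1.0595 \cdot 10^{-9}$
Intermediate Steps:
$Y = -943853940$ ($Y = \left(-9038 - 21022\right) \left(31399 + 0\right) = \left(-30060\right) 31399 = -943853940$)
$\frac{1}{\left(L + \left(1^{2} + 1\right)^{2}\right) \left(-152\right) + Y} = \frac{1}{\left(-21 + \left(1^{2} + 1\right)^{2}\right) \left(-152\right) - 943853940} = \frac{1}{\left(-21 + \left(1 + 1\right)^{2}\right) \left(-152\right) - 943853940} = \frac{1}{\left(-21 + 2^{2}\right) \left(-152\right) - 943853940} = \frac{1}{\left(-21 + 4\right) \left(-152\right) - 943853940} = \frac{1}{\left(-17\right) \left(-152\right) - 943853940} = \frac{1}{2584 - 943853940} = \frac{1}{-943851356} = - \frac{1}{943851356}$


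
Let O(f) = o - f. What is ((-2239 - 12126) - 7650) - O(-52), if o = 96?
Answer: -22163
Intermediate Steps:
O(f) = 96 - f
((-2239 - 12126) - 7650) - O(-52) = ((-2239 - 12126) - 7650) - (96 - 1*(-52)) = (-14365 - 7650) - (96 + 52) = -22015 - 1*148 = -22015 - 148 = -22163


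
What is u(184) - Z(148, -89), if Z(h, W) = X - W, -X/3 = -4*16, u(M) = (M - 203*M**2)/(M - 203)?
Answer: 6867245/19 ≈ 3.6143e+5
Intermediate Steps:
u(M) = (M - 203*M**2)/(-203 + M)
X = 192 (X = -(-12)*16 = -3*(-64) = 192)
Z(h, W) = 192 - W
u(184) - Z(148, -89) = 184*(1 - 203*184)/(-203 + 184) - (192 - 1*(-89)) = 184*(1 - 37352)/(-19) - (192 + 89) = 184*(-1/19)*(-37351) - 1*281 = 6872584/19 - 281 = 6867245/19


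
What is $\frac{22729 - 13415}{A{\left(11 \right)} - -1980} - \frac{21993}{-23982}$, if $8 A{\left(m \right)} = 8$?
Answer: $\frac{12711261}{2262302} \approx 5.6187$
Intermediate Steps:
$A{\left(m \right)} = 1$ ($A{\left(m \right)} = \frac{1}{8} \cdot 8 = 1$)
$\frac{22729 - 13415}{A{\left(11 \right)} - -1980} - \frac{21993}{-23982} = \frac{22729 - 13415}{1 - -1980} - \frac{21993}{-23982} = \frac{9314}{1 + 1980} - - \frac{7331}{7994} = \frac{9314}{1981} + \frac{7331}{7994} = \frac{12711261}{2262302}$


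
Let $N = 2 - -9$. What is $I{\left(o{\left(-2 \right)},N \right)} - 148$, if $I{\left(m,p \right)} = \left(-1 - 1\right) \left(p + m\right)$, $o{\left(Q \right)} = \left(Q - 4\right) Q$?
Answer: $-194$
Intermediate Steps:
$N = 11$ ($N = 2 + 9 = 11$)
$o{\left(Q \right)} = Q \left(-4 + Q\right)$ ($o{\left(Q \right)} = \left(-4 + Q\right) Q = Q \left(-4 + Q\right)$)
$I{\left(m,p \right)} = - 2 m - 2 p$ ($I{\left(m,p \right)} = \left(-1 - 1\right) \left(m + p\right) = - 2 \left(m + p\right) = - 2 m - 2 p$)
$I{\left(o{\left(-2 \right)},N \right)} - 148 = \left(- 2 \left(- 2 \left(-4 - 2\right)\right) - 22\right) - 148 = \left(- 2 \left(\left(-2\right) \left(-6\right)\right) - 22\right) - 148 = \left(\left(-2\right) 12 - 22\right) - 148 = \left(-24 - 22\right) - 148 = -46 - 148 = -194$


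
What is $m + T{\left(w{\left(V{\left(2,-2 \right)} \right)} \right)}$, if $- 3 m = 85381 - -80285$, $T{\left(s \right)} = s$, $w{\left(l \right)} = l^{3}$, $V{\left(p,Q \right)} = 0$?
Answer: $-55222$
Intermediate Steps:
$m = -55222$ ($m = - \frac{85381 - -80285}{3} = - \frac{85381 + 80285}{3} = \left(- \frac{1}{3}\right) 165666 = -55222$)
$m + T{\left(w{\left(V{\left(2,-2 \right)} \right)} \right)} = -55222 + 0^{3} = -55222 + 0 = -55222$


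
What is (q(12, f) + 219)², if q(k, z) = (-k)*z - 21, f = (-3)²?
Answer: 8100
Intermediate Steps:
f = 9
q(k, z) = -21 - k*z (q(k, z) = -k*z - 21 = -21 - k*z)
(q(12, f) + 219)² = ((-21 - 1*12*9) + 219)² = ((-21 - 108) + 219)² = (-129 + 219)² = 90² = 8100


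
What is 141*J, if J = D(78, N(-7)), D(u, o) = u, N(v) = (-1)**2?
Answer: 10998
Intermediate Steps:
N(v) = 1
J = 78
141*J = 141*78 = 10998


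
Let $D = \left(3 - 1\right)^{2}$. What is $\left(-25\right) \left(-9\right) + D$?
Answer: $229$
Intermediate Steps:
$D = 4$ ($D = 2^{2} = 4$)
$\left(-25\right) \left(-9\right) + D = \left(-25\right) \left(-9\right) + 4 = 225 + 4 = 229$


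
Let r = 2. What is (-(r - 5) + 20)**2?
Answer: 529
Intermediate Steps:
(-(r - 5) + 20)**2 = (-(2 - 5) + 20)**2 = (-1*(-3) + 20)**2 = (3 + 20)**2 = 23**2 = 529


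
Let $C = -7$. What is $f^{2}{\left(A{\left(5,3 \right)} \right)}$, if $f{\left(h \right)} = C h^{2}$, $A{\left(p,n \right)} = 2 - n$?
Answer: $49$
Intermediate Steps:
$f{\left(h \right)} = - 7 h^{2}$
$f^{2}{\left(A{\left(5,3 \right)} \right)} = \left(- 7 \left(2 - 3\right)^{2}\right)^{2} = \left(- 7 \left(-1\right)^{2}\right)^{2} = \left(\left(-7\right) 1\right)^{2} = \left(-7\right)^{2} = 49$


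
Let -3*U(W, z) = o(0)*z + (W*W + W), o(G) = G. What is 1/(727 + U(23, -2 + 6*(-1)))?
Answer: 1/543 ≈ 0.0018416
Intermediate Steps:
U(W, z) = -W/3 - W²/3 (U(W, z) = -(0*z + (W*W + W))/3 = -(0 + (W² + W))/3 = -(0 + (W + W²))/3 = -(W + W²)/3 = -W/3 - W²/3)
1/(727 + U(23, -2 + 6*(-1))) = 1/(727 + (⅓)*23*(-1 - 1*23)) = 1/(727 + (⅓)*23*(-1 - 23)) = 1/(727 + (⅓)*23*(-24)) = 1/(727 - 184) = 1/543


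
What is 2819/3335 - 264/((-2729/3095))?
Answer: 2732654851/9101215 ≈ 300.25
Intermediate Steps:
2819/3335 - 264/((-2729/3095)) = 2819*(1/3335) - 264/((-2729*1/3095)) = 2819/3335 - 264/(-2729/3095) = 2819/3335 - 264*(-3095/2729) = 2819/3335 + 817080/2729 = 2732654851/9101215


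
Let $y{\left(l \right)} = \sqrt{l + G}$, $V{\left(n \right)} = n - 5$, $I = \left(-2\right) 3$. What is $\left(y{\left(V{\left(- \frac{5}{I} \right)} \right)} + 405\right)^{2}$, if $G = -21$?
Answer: $\frac{\left(2430 + i \sqrt{906}\right)^{2}}{36} \approx 1.64 \cdot 10^{5} + 4063.5 i$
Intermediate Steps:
$I = -6$
$V{\left(n \right)} = -5 + n$
$y{\left(l \right)} = \sqrt{-21 + l}$ ($y{\left(l \right)} = \sqrt{l - 21} = \sqrt{-21 + l}$)
$\left(y{\left(V{\left(- \frac{5}{I} \right)} \right)} + 405\right)^{2} = \left(\sqrt{-21 - \left(5 + \frac{5}{-6}\right)} + 405\right)^{2} = \left(\sqrt{-21 - \frac{25}{6}} + 405\right)^{2} = \left(\sqrt{- \frac{151}{6}} + 405\right)^{2} = \left(\frac{i \sqrt{906}}{6} + 405\right)^{2} = \left(405 + \frac{i \sqrt{906}}{6}\right)^{2}$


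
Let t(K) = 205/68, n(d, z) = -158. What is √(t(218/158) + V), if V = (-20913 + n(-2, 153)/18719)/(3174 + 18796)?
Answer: √23864763827610199/107559374 ≈ 1.4363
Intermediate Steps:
t(K) = 205/68 (t(K) = 205*(1/68) = 205/68)
V = -78294121/82251286 (V = (-20913 - 158/18719)/(3174 + 18796) = (-20913 - 158*1/18719)/21970 = (-20913 - 158/18719)*(1/21970) = -391470605/18719*1/21970 = -78294121/82251286 ≈ -0.95189)
√(t(218/158) + V) = √(205/68 - 78294121/82251286) = √(5768756701/2796543724) = √23864763827610199/107559374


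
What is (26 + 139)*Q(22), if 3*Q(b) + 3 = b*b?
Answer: 26455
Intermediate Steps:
Q(b) = -1 + b²/3 (Q(b) = -1 + (b*b)/3 = -1 + b²/3)
(26 + 139)*Q(22) = (26 + 139)*(-1 + (⅓)*22²) = 165*(-1 + (⅓)*484) = 165*(-1 + 484/3) = 165*(481/3) = 26455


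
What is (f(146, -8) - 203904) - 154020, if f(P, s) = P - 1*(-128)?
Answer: -357650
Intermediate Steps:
f(P, s) = 128 + P (f(P, s) = P + 128 = 128 + P)
(f(146, -8) - 203904) - 154020 = ((128 + 146) - 203904) - 154020 = (274 - 203904) - 154020 = -203630 - 154020 = -357650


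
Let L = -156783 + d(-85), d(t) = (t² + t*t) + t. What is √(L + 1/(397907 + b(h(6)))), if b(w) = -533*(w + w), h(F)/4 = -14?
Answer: I*√29822401207364959/457603 ≈ 377.38*I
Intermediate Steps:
h(F) = -56 (h(F) = 4*(-14) = -56)
b(w) = -1066*w
d(t) = t + 2*t² (d(t) = (t² + t²) + t = 2*t² + t = t + 2*t²)
L = -142418 (L = -156783 - 85*(1 + 2*(-85)) = -156783 - 85*(1 - 170) = -156783 - 85*(-169) = -156783 + 14365 = -142418)
√(L + 1/(397907 + b(h(6)))) = √(-142418 + 1/(397907 - 1066*(-56))) = √(-142418 + 1/(397907 + 59696)) = √(-142418 + 1/457603) = √(-65170904053/457603) = I*√29822401207364959/457603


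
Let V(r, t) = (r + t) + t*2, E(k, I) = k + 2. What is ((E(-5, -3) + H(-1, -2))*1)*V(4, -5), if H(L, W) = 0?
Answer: 33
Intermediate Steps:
E(k, I) = 2 + k
V(r, t) = r + 3*t (V(r, t) = (r + t) + 2*t = r + 3*t)
((E(-5, -3) + H(-1, -2))*1)*V(4, -5) = (((2 - 5) + 0)*1)*(4 + 3*(-5)) = ((-3 + 0)*1)*(4 - 15) = -3*1*(-11) = -3*(-11) = 33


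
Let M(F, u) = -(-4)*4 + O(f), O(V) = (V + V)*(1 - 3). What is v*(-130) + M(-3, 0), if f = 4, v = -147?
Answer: 19110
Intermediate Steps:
O(V) = -4*V (O(V) = (2*V)*(-2) = -4*V)
M(F, u) = 0 (M(F, u) = -(-4)*4 - 4*4 = -4*(-4) - 16 = 16 - 16 = 0)
v*(-130) + M(-3, 0) = -147*(-130) + 0 = 19110 + 0 = 19110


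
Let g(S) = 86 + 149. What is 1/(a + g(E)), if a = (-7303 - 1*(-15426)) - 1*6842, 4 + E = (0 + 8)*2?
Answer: 1/1516 ≈ 0.00065963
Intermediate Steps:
E = 12 (E = -4 + (0 + 8)*2 = -4 + 8*2 = -4 + 16 = 12)
a = 1281 (a = (-7303 + 15426) - 6842 = 8123 - 6842 = 1281)
g(S) = 235
1/(a + g(E)) = 1/(1281 + 235) = 1/1516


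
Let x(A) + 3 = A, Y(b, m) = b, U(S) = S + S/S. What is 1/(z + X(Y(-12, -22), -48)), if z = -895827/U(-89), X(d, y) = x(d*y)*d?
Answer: 88/290739 ≈ 0.00030268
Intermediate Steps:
U(S) = 1 + S (U(S) = S + 1 = 1 + S)
x(A) = -3 + A
X(d, y) = d*(-3 + d*y) (X(d, y) = (-3 + d*y)*d = d*(-3 + d*y))
z = 895827/88 (z = -895827/(1 - 89) = -895827/(-88) = -895827*(-1/88) = 895827/88 ≈ 10180.)
1/(z + X(Y(-12, -22), -48)) = 1/(895827/88 - 12*(-3 - 12*(-48))) = 1/(895827/88 - 12*(-3 + 576)) = 1/(895827/88 - 12*573) = 1/(895827/88 - 6876) = 1/(290739/88) = 88/290739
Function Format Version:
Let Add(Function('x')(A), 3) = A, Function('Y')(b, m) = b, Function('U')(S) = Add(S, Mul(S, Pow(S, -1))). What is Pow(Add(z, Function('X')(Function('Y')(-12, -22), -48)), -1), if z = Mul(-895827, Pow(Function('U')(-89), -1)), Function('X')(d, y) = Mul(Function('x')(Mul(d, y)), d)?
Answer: Rational(88, 290739) ≈ 0.00030268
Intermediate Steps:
Function('U')(S) = Add(1, S) (Function('U')(S) = Add(S, 1) = Add(1, S))
Function('x')(A) = Add(-3, A)
Function('X')(d, y) = Mul(d, Add(-3, Mul(d, y))) (Function('X')(d, y) = Mul(Add(-3, Mul(d, y)), d) = Mul(d, Add(-3, Mul(d, y))))
z = Rational(895827, 88) (z = Mul(-895827, Pow(Add(1, -89), -1)) = Mul(-895827, Pow(-88, -1)) = Mul(-895827, Rational(-1, 88)) = Rational(895827, 88) ≈ 10180.)
Pow(Add(z, Function('X')(Function('Y')(-12, -22), -48)), -1) = Pow(Add(Rational(895827, 88), Mul(-12, Add(-3, Mul(-12, -48)))), -1) = Pow(Add(Rational(895827, 88), Mul(-12, Add(-3, 576))), -1) = Pow(Add(Rational(895827, 88), Mul(-12, 573)), -1) = Pow(Add(Rational(895827, 88), -6876), -1) = Pow(Rational(290739, 88), -1) = Rational(88, 290739)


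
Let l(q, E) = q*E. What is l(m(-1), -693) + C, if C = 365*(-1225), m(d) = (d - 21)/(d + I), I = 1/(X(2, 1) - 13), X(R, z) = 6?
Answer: -1841861/4 ≈ -4.6047e+5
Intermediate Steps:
I = -1/7 (I = 1/(6 - 13) = 1/(-7) = -1/7 ≈ -0.14286)
m(d) = (-21 + d)/(-1/7 + d) (m(d) = (d - 21)/(d - 1/7) = (-21 + d)/(-1/7 + d))
C = -447125
l(q, E) = E*q
l(m(-1), -693) + C = -4851*(-21 - 1)/(-1 + 7*(-1)) - 447125 = -4851*(-22)/(-1 - 7) - 447125 = -4851*(-22)/(-8) - 447125 = -4851*(-1)*(-22)/8 - 447125 = -693*77/4 - 447125 = -53361/4 - 447125 = -1841861/4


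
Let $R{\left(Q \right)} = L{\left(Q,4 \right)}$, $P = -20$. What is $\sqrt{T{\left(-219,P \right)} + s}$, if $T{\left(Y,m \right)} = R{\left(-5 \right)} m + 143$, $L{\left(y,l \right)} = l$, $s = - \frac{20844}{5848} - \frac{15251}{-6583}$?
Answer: $\frac{\sqrt{5720006250182462}}{9624346} \approx 7.8583$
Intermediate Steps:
$s = - \frac{12007051}{9624346}$ ($s = \left(-20844\right) \frac{1}{5848} - - \frac{15251}{6583} = - \frac{5211}{1462} + \frac{15251}{6583} = - \frac{12007051}{9624346} \approx -1.2476$)
$R{\left(Q \right)} = 4$
$T{\left(Y,m \right)} = 143 + 4 m$ ($T{\left(Y,m \right)} = 4 m + 143 = 143 + 4 m$)
$\sqrt{T{\left(-219,P \right)} + s} = \sqrt{\left(143 + 4 \left(-20\right)\right) - \frac{12007051}{9624346}} = \sqrt{\left(143 - 80\right) - \frac{12007051}{9624346}} = \sqrt{63 - \frac{12007051}{9624346}} = \sqrt{\frac{594326747}{9624346}} = \frac{\sqrt{5720006250182462}}{9624346}$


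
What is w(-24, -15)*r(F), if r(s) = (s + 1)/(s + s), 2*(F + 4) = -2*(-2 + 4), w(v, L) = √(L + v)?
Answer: 5*I*√39/12 ≈ 2.6021*I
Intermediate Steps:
F = -6 (F = -4 + (-2*(-2 + 4))/2 = -4 + (-2*2)/2 = -4 + (½)*(-4) = -4 - 2 = -6)
r(s) = (1 + s)/(2*s) (r(s) = (1 + s)/((2*s)) = (1 + s)*(1/(2*s)) = (1 + s)/(2*s))
w(-24, -15)*r(F) = √(-15 - 24)*((½)*(1 - 6)/(-6)) = √(-39)*((½)*(-⅙)*(-5)) = (I*√39)*(5/12) = 5*I*√39/12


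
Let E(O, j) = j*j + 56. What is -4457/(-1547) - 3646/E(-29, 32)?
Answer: -413401/835380 ≈ -0.49487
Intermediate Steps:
E(O, j) = 56 + j**2 (E(O, j) = j**2 + 56 = 56 + j**2)
-4457/(-1547) - 3646/E(-29, 32) = -4457/(-1547) - 3646/(56 + 32**2) = -4457*(-1/1547) - 3646/(56 + 1024) = 4457/1547 - 3646/1080 = 4457/1547 - 3646*1/1080 = 4457/1547 - 1823/540 = -413401/835380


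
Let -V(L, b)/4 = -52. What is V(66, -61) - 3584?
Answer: -3376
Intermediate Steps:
V(L, b) = 208 (V(L, b) = -4*(-52) = 208)
V(66, -61) - 3584 = 208 - 3584 = -3376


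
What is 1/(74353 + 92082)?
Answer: 1/166435 ≈ 6.0084e-6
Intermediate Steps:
1/(74353 + 92082) = 1/166435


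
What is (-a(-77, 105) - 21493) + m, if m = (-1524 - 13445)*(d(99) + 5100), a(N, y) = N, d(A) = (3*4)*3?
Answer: -76902200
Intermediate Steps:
d(A) = 36 (d(A) = 12*3 = 36)
m = -76880784 (m = (-1524 - 13445)*(36 + 5100) = -14969*5136 = -76880784)
(-a(-77, 105) - 21493) + m = (-1*(-77) - 21493) - 76880784 = (77 - 21493) - 76880784 = -21416 - 76880784 = -76902200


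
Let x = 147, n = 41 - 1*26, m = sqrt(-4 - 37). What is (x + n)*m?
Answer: 162*I*sqrt(41) ≈ 1037.3*I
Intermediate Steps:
m = I*sqrt(41) (m = sqrt(-41) = I*sqrt(41) ≈ 6.4031*I)
n = 15 (n = 41 - 26 = 15)
(x + n)*m = (147 + 15)*(I*sqrt(41)) = 162*(I*sqrt(41)) = 162*I*sqrt(41)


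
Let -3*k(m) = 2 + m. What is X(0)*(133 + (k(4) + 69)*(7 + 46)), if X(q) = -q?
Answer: 0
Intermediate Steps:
k(m) = -2/3 - m/3 (k(m) = -(2 + m)/3 = -2/3 - m/3)
X(0)*(133 + (k(4) + 69)*(7 + 46)) = (-1*0)*(133 + ((-2/3 - 1/3*4) + 69)*(7 + 46)) = 0*(133 + ((-2/3 - 4/3) + 69)*53) = 0*(133 + (-2 + 69)*53) = 0*(133 + 67*53) = 0*(133 + 3551) = 0*3684 = 0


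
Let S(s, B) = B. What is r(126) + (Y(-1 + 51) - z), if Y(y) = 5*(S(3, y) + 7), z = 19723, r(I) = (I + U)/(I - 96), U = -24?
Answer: -97173/5 ≈ -19435.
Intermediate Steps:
r(I) = (-24 + I)/(-96 + I) (r(I) = (I - 24)/(I - 96) = (-24 + I)/(-96 + I))
Y(y) = 35 + 5*y (Y(y) = 5*(y + 7) = 5*(7 + y) = 35 + 5*y)
r(126) + (Y(-1 + 51) - z) = (-24 + 126)/(-96 + 126) + ((35 + 5*(-1 + 51)) - 1*19723) = 102/30 + ((35 + 5*50) - 19723) = (1/30)*102 + ((35 + 250) - 19723) = 17/5 + (285 - 19723) = 17/5 - 19438 = -97173/5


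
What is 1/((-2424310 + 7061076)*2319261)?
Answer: 1/10753870549926 ≈ 9.2990e-14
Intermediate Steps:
1/((-2424310 + 7061076)*2319261) = (1/2319261)/4636766 = (1/4636766)*(1/2319261) = 1/10753870549926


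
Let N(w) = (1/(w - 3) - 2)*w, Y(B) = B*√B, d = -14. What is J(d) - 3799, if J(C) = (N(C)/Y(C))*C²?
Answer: -3799 + 490*I*√14/17 ≈ -3799.0 + 107.85*I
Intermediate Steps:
Y(B) = B^(3/2)
N(w) = w*(-2 + 1/(-3 + w)) (N(w) = (1/(-3 + w) - 2)*w = (-2 + 1/(-3 + w))*w = w*(-2 + 1/(-3 + w)))
J(C) = C^(3/2)*(7 - 2*C)/(-3 + C) (J(C) = ((C*(7 - 2*C)/(-3 + C))/(C^(3/2)))*C² = ((C*(7 - 2*C)/(-3 + C))/C^(3/2))*C² = ((7 - 2*C)/(√C*(-3 + C)))*C² = C^(3/2)*(7 - 2*C)/(-3 + C))
J(d) - 3799 = (-14)^(3/2)*(7 - 2*(-14))/(-3 - 14) - 3799 = -14*I*√14*(7 + 28)/(-17) - 3799 = -14*I*√14*(-1/17)*35 - 3799 = 490*I*√14/17 - 3799 = -3799 + 490*I*√14/17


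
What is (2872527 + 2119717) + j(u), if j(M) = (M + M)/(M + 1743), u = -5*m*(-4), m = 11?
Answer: 9799775412/1963 ≈ 4.9922e+6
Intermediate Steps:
u = 220 (u = -5*11*(-4) = -55*(-4) = 220)
j(M) = 2*M/(1743 + M) (j(M) = (2*M)/(1743 + M) = 2*M/(1743 + M))
(2872527 + 2119717) + j(u) = (2872527 + 2119717) + 2*220/(1743 + 220) = 4992244 + 2*220/1963 = 4992244 + 2*220*(1/1963) = 4992244 + 440/1963 = 9799775412/1963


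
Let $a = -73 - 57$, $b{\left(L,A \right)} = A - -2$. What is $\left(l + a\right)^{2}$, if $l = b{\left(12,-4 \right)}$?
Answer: $17424$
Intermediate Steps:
$b{\left(L,A \right)} = 2 + A$ ($b{\left(L,A \right)} = A + 2 = 2 + A$)
$l = -2$ ($l = 2 - 4 = -2$)
$a = -130$
$\left(l + a\right)^{2} = \left(-2 - 130\right)^{2} = \left(-132\right)^{2} = 17424$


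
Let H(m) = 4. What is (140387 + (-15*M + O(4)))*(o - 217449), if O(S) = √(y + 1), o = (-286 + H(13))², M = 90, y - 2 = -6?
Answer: -19176678225 - 137925*I*√3 ≈ -1.9177e+10 - 2.3889e+5*I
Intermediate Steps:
y = -4 (y = 2 - 6 = -4)
o = 79524 (o = (-286 + 4)² = (-282)² = 79524)
O(S) = I*√3 (O(S) = √(-4 + 1) = √(-3) = I*√3)
(140387 + (-15*M + O(4)))*(o - 217449) = (140387 + (-15*90 + I*√3))*(79524 - 217449) = (140387 + (-1350 + I*√3))*(-137925) = (139037 + I*√3)*(-137925) = -19176678225 - 137925*I*√3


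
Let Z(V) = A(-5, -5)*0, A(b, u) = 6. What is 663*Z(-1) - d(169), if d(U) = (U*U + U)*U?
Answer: -4855370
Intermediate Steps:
d(U) = U*(U + U**2) (d(U) = (U**2 + U)*U = (U + U**2)*U = U*(U + U**2))
Z(V) = 0 (Z(V) = 6*0 = 0)
663*Z(-1) - d(169) = 663*0 - 169**2*(1 + 169) = 0 - 28561*170 = 0 - 1*4855370 = 0 - 4855370 = -4855370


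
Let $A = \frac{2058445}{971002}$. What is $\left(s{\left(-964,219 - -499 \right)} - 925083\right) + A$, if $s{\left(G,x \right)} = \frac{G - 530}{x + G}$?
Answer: $- \frac{36828228994063}{39811082} \approx -9.2508 \cdot 10^{5}$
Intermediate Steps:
$A = \frac{2058445}{971002}$ ($A = 2058445 \cdot \frac{1}{971002} = \frac{2058445}{971002} \approx 2.1199$)
$s{\left(G,x \right)} = \frac{-530 + G}{G + x}$
$\left(s{\left(-964,219 - -499 \right)} - 925083\right) + A = \left(\frac{-530 - 964}{-964 + \left(219 - -499\right)} - 925083\right) + \frac{2058445}{971002} = \left(\frac{1}{-964 + \left(219 + 499\right)} \left(-1494\right) - 925083\right) + \frac{2058445}{971002} = \left(\frac{1}{-964 + 718} \left(-1494\right) - 925083\right) + \frac{2058445}{971002} = \left(\frac{1}{-246} \left(-1494\right) - 925083\right) + \frac{2058445}{971002} = \left(\left(- \frac{1}{246}\right) \left(-1494\right) - 925083\right) + \frac{2058445}{971002} = \left(\frac{249}{41} - 925083\right) + \frac{2058445}{971002} = - \frac{37928154}{41} + \frac{2058445}{971002} = - \frac{36828228994063}{39811082}$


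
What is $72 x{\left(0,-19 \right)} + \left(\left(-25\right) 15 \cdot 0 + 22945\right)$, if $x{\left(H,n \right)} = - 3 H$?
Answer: $22945$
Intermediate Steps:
$72 x{\left(0,-19 \right)} + \left(\left(-25\right) 15 \cdot 0 + 22945\right) = 72 \left(\left(-3\right) 0\right) + \left(\left(-25\right) 15 \cdot 0 + 22945\right) = 72 \cdot 0 + \left(\left(-375\right) 0 + 22945\right) = 0 + \left(0 + 22945\right) = 0 + 22945 = 22945$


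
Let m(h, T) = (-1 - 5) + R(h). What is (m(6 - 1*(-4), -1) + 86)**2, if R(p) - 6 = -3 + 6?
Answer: 7921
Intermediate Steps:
R(p) = 9 (R(p) = 6 + (-3 + 6) = 6 + 3 = 9)
m(h, T) = 3 (m(h, T) = (-1 - 5) + 9 = -6 + 9 = 3)
(m(6 - 1*(-4), -1) + 86)**2 = (3 + 86)**2 = 89**2 = 7921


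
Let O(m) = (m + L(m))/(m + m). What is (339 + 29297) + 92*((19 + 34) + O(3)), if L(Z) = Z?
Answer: 34604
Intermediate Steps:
O(m) = 1 (O(m) = (m + m)/(m + m) = (2*m)/((2*m)) = (2*m)*(1/(2*m)) = 1)
(339 + 29297) + 92*((19 + 34) + O(3)) = (339 + 29297) + 92*((19 + 34) + 1) = 29636 + 92*(53 + 1) = 29636 + 92*54 = 29636 + 4968 = 34604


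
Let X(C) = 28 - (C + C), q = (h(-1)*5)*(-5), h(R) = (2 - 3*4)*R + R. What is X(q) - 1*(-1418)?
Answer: 1896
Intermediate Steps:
h(R) = -9*R (h(R) = (2 - 12)*R + R = -10*R + R = -9*R)
q = -225 (q = (-9*(-1)*5)*(-5) = (9*5)*(-5) = 45*(-5) = -225)
X(C) = 28 - 2*C
X(q) - 1*(-1418) = (28 - 2*(-225)) - 1*(-1418) = (28 + 450) + 1418 = 478 + 1418 = 1896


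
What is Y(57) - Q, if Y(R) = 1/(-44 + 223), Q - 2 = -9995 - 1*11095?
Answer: 3774753/179 ≈ 21088.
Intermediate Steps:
Q = -21088 (Q = 2 + (-9995 - 1*11095) = 2 + (-9995 - 11095) = 2 - 21090 = -21088)
Y(R) = 1/179
Y(57) - Q = 1/179 - 1*(-21088) = 1/179 + 21088 = 3774753/179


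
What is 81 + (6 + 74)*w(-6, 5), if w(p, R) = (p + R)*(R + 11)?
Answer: -1199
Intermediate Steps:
w(p, R) = (11 + R)*(R + p) (w(p, R) = (R + p)*(11 + R) = (11 + R)*(R + p))
81 + (6 + 74)*w(-6, 5) = 81 + (6 + 74)*(5² + 11*5 + 11*(-6) + 5*(-6)) = 81 + 80*(25 + 55 - 66 - 30) = 81 + 80*(-16) = 81 - 1280 = -1199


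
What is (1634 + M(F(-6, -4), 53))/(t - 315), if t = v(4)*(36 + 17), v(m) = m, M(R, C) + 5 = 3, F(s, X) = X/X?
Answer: -1632/103 ≈ -15.845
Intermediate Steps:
F(s, X) = 1
M(R, C) = -2 (M(R, C) = -5 + 3 = -2)
t = 212 (t = 4*(36 + 17) = 4*53 = 212)
(1634 + M(F(-6, -4), 53))/(t - 315) = (1634 - 2)/(212 - 315) = 1632/(-103) = 1632*(-1/103) = -1632/103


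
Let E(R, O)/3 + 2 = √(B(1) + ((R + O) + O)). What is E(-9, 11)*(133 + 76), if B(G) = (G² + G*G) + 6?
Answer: -1254 + 627*√21 ≈ 1619.3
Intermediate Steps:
B(G) = 6 + 2*G² (B(G) = (G² + G²) + 6 = 2*G² + 6 = 6 + 2*G²)
E(R, O) = -6 + 3*√(8 + R + 2*O) (E(R, O) = -6 + 3*√((6 + 2*1²) + ((R + O) + O)) = -6 + 3*√((6 + 2*1) + ((O + R) + O)) = -6 + 3*√((6 + 2) + (R + 2*O)) = -6 + 3*√(8 + (R + 2*O)) = -6 + 3*√(8 + R + 2*O))
E(-9, 11)*(133 + 76) = (-6 + 3*√(8 - 9 + 2*11))*(133 + 76) = (-6 + 3*√(8 - 9 + 22))*209 = (-6 + 3*√21)*209 = -1254 + 627*√21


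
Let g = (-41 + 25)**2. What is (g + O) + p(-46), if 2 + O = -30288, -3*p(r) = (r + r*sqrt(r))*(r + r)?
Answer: -94334/3 - 4232*I*sqrt(46)/3 ≈ -31445.0 - 9567.6*I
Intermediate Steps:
p(r) = -2*r*(r + r**(3/2))/3 (p(r) = -(r + r*sqrt(r))*(r + r)/3 = -(r + r**(3/2))*2*r/3 = -2*r*(r + r**(3/2))/3)
O = -30290 (O = -2 - 30288 = -30290)
g = 256 (g = (-16)**2 = 256)
(g + O) + p(-46) = (256 - 30290) + (-2/3*(-46)**2 - 4232*I*sqrt(46)/3) = -30034 + (-2/3*2116 - 4232*I*sqrt(46)/3) = -30034 + (-4232/3 - 4232*I*sqrt(46)/3) = -94334/3 - 4232*I*sqrt(46)/3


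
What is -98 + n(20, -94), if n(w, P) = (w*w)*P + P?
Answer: -37792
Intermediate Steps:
n(w, P) = P + P*w**2 (n(w, P) = w**2*P + P = P*w**2 + P = P + P*w**2)
-98 + n(20, -94) = -98 - 94*(1 + 20**2) = -98 - 94*(1 + 400) = -98 - 94*401 = -98 - 37694 = -37792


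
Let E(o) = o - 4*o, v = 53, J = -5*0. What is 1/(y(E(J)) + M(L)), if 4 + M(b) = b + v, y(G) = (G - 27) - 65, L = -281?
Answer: -1/324 ≈ -0.0030864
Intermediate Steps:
J = 0
E(o) = -3*o
y(G) = -92 + G (y(G) = (-27 + G) - 65 = -92 + G)
M(b) = 49 + b (M(b) = -4 + (b + 53) = -4 + (53 + b) = 49 + b)
1/(y(E(J)) + M(L)) = 1/((-92 - 3*0) + (49 - 281)) = 1/((-92 + 0) - 232) = 1/(-92 - 232) = 1/(-324) = -1/324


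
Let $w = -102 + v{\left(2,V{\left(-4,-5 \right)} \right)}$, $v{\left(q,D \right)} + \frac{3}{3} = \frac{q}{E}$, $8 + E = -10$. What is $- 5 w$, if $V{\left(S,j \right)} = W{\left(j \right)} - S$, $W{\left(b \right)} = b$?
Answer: $\frac{4640}{9} \approx 515.56$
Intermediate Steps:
$E = -18$ ($E = -8 - 10 = -18$)
$V{\left(S,j \right)} = j - S$
$v{\left(q,D \right)} = -1 - \frac{q}{18}$ ($v{\left(q,D \right)} = -1 + \frac{q}{-18} = -1 + q \left(- \frac{1}{18}\right) = -1 - \frac{q}{18}$)
$w = - \frac{928}{9}$ ($w = -102 - \frac{10}{9} = - \frac{928}{9} \approx -103.11$)
$- 5 w = \left(-5\right) \left(- \frac{928}{9}\right) = \frac{4640}{9}$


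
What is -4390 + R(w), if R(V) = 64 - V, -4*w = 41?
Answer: -17263/4 ≈ -4315.8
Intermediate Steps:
w = -41/4 (w = -1/4*41 = -41/4 ≈ -10.250)
-4390 + R(w) = -4390 + (64 - 1*(-41/4)) = -4390 + (64 + 41/4) = -4390 + 297/4 = -17263/4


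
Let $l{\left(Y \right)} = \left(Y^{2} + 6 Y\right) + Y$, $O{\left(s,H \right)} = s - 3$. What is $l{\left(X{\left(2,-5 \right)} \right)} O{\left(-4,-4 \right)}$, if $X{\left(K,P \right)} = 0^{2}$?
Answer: $0$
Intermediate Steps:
$O{\left(s,H \right)} = -3 + s$
$X{\left(K,P \right)} = 0$
$l{\left(Y \right)} = Y^{2} + 7 Y$
$l{\left(X{\left(2,-5 \right)} \right)} O{\left(-4,-4 \right)} = 0 \left(7 + 0\right) \left(-3 - 4\right) = 0 \cdot 7 \left(-7\right) = 0 \left(-7\right) = 0$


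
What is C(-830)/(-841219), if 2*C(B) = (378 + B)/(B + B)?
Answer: -113/698211770 ≈ -1.6184e-7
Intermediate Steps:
C(B) = (378 + B)/(4*B) (C(B) = ((378 + B)/(B + B))/2 = ((378 + B)/((2*B)))/2 = ((378 + B)*(1/(2*B)))/2 = ((378 + B)/(2*B))/2 = (378 + B)/(4*B))
C(-830)/(-841219) = ((¼)*(378 - 830)/(-830))/(-841219) = ((¼)*(-1/830)*(-452))*(-1/841219) = (113/830)*(-1/841219) = -113/698211770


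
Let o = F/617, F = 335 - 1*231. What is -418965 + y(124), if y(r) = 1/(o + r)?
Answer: -32097745963/76612 ≈ -4.1897e+5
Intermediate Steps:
F = 104 (F = 335 - 231 = 104)
o = 104/617 ≈ 0.16856
y(r) = 1/(104/617 + r)
-418965 + y(124) = -418965 + 617/(104 + 617*124) = -418965 + 617/(104 + 76508) = -418965 + 617/76612 = -32097745963/76612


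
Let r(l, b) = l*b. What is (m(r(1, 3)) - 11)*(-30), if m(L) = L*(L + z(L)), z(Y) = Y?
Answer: -210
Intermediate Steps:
r(l, b) = b*l
m(L) = 2*L**2 (m(L) = L*(L + L) = L*(2*L) = 2*L**2)
(m(r(1, 3)) - 11)*(-30) = (2*(3*1)**2 - 11)*(-30) = (2*3**2 - 11)*(-30) = (2*9 - 11)*(-30) = (18 - 11)*(-30) = 7*(-30) = -210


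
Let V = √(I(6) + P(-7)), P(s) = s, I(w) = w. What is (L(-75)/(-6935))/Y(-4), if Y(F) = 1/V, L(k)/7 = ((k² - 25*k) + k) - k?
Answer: -10500*I/1387 ≈ -7.5703*I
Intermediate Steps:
L(k) = -175*k + 7*k² (L(k) = 7*(((k² - 25*k) + k) - k) = 7*((k² - 24*k) - k) = 7*(k² - 25*k) = -175*k + 7*k²)
V = I (V = √(6 - 7) = √(-1) = I ≈ 1.0*I)
Y(F) = -I (Y(F) = 1/I = -I)
(L(-75)/(-6935))/Y(-4) = ((7*(-75)*(-25 - 75))/(-6935))/((-I)) = ((7*(-75)*(-100))*(-1/6935))*I = (52500*(-1/6935))*I = -10500*I/1387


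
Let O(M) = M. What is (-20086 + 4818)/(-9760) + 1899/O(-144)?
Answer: -56721/4880 ≈ -11.623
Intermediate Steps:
(-20086 + 4818)/(-9760) + 1899/O(-144) = (-20086 + 4818)/(-9760) + 1899/(-144) = -15268*(-1/9760) + 1899*(-1/144) = 3817/2440 - 211/16 = -56721/4880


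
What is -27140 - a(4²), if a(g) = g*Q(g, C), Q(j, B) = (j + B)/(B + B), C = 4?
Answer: -27180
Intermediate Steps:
Q(j, B) = (B + j)/(2*B) (Q(j, B) = (B + j)/((2*B)) = (B + j)*(1/(2*B)) = (B + j)/(2*B))
a(g) = g*(½ + g/8) (a(g) = g*((½)*(4 + g)/4) = g*((½)*(¼)*(4 + g)) = g*(½ + g/8))
-27140 - a(4²) = -27140 - 4²*(4 + 4²)/8 = -27140 - 16*(4 + 16)/8 = -27140 - 16*20/8 = -27140 - 1*40 = -27140 - 40 = -27180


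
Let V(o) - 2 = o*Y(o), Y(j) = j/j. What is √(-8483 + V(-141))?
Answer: 3*I*√958 ≈ 92.855*I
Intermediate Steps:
Y(j) = 1
V(o) = 2 + o (V(o) = 2 + o*1 = 2 + o)
√(-8483 + V(-141)) = √(-8483 + (2 - 141)) = √(-8483 - 139) = √(-8622) = 3*I*√958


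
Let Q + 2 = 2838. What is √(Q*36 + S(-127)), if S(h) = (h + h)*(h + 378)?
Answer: √38342 ≈ 195.81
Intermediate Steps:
Q = 2836 (Q = -2 + 2838 = 2836)
S(h) = 2*h*(378 + h) (S(h) = (2*h)*(378 + h) = 2*h*(378 + h))
√(Q*36 + S(-127)) = √(2836*36 + 2*(-127)*(378 - 127)) = √(102096 + 2*(-127)*251) = √(102096 - 63754) = √38342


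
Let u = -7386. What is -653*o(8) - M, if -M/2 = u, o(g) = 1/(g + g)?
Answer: -237005/16 ≈ -14813.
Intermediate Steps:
o(g) = 1/(2*g)
M = 14772 (M = -2*(-7386) = 14772)
-653*o(8) - M = -653/(2*8) - 1*14772 = -653/(2*8) - 14772 = -653*1/16 - 14772 = -653/16 - 14772 = -237005/16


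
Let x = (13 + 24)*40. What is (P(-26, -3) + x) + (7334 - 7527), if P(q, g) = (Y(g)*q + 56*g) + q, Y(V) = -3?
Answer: 1171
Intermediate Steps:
P(q, g) = -2*q + 56*g (P(q, g) = (-3*q + 56*g) + q = -2*q + 56*g)
x = 1480 (x = 37*40 = 1480)
(P(-26, -3) + x) + (7334 - 7527) = ((-2*(-26) + 56*(-3)) + 1480) + (7334 - 7527) = ((52 - 168) + 1480) - 193 = (-116 + 1480) - 193 = 1364 - 193 = 1171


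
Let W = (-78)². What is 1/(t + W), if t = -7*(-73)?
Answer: 1/6595 ≈ 0.00015163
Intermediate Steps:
t = 511
W = 6084
1/(t + W) = 1/(511 + 6084) = 1/6595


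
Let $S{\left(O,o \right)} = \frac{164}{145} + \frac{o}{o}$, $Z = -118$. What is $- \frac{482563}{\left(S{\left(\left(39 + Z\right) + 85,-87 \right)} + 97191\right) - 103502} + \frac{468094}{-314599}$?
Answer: $\frac{21584800561481}{287790760814} \approx 75.002$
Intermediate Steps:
$S{\left(O,o \right)} = \frac{309}{145}$ ($S{\left(O,o \right)} = 164 \cdot \frac{1}{145} + 1 = \frac{164}{145} + 1 = \frac{309}{145}$)
$- \frac{482563}{\left(S{\left(\left(39 + Z\right) + 85,-87 \right)} + 97191\right) - 103502} + \frac{468094}{-314599} = - \frac{482563}{\left(\frac{309}{145} + 97191\right) - 103502} + \frac{468094}{-314599} = - \frac{482563}{\frac{14093004}{145} - 103502} + 468094 \left(- \frac{1}{314599}\right) = - \frac{482563}{- \frac{914786}{145}} - \frac{468094}{314599} = \left(-482563\right) \left(- \frac{145}{914786}\right) - \frac{468094}{314599} = \frac{69971635}{914786} - \frac{468094}{314599} = \frac{21584800561481}{287790760814}$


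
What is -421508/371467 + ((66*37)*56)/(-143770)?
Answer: -5063593652/2427536845 ≈ -2.0859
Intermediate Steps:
-421508/371467 + ((66*37)*56)/(-143770) = -421508*1/371467 + (2442*56)*(-1/143770) = -421508/371467 + 136752*(-1/143770) = -421508/371467 - 6216/6535 = -5063593652/2427536845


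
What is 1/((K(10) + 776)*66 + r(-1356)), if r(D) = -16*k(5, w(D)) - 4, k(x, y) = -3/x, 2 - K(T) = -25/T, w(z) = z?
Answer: 5/257593 ≈ 1.9410e-5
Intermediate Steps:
K(T) = 2 + 25/T (K(T) = 2 - (-25)/T = 2 + 25/T)
r(D) = 28/5 (r(D) = -(-48)/5 - 4 = -16*(-⅗) - 4 = 48/5 - 4 = 28/5)
1/((K(10) + 776)*66 + r(-1356)) = 1/(((2 + 25/10) + 776)*66 + 28/5) = 1/(((2 + 25*(⅒)) + 776)*66 + 28/5) = 1/(((2 + 5/2) + 776)*66 + 28/5) = 1/((9/2 + 776)*66 + 28/5) = 1/((1561/2)*66 + 28/5) = 1/(51513 + 28/5) = 1/(257593/5) = 5/257593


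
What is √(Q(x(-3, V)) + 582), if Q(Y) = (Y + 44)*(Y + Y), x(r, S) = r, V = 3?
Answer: 4*√21 ≈ 18.330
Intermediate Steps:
Q(Y) = 2*Y*(44 + Y) (Q(Y) = (44 + Y)*(2*Y) = 2*Y*(44 + Y))
√(Q(x(-3, V)) + 582) = √(2*(-3)*(44 - 3) + 582) = √(2*(-3)*41 + 582) = √(-246 + 582) = √336 = 4*√21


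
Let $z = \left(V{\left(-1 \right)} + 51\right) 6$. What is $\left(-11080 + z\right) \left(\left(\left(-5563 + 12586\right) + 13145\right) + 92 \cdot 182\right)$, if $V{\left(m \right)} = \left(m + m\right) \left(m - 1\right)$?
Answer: $-396804000$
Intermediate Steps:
$V{\left(m \right)} = 2 m \left(-1 + m\right)$
$z = 330$ ($z = \left(2 \left(-1\right) \left(-1 - 1\right) + 51\right) 6 = \left(2 \left(-1\right) \left(-2\right) + 51\right) 6 = \left(4 + 51\right) 6 = 55 \cdot 6 = 330$)
$\left(-11080 + z\right) \left(\left(\left(-5563 + 12586\right) + 13145\right) + 92 \cdot 182\right) = \left(-11080 + 330\right) \left(\left(\left(-5563 + 12586\right) + 13145\right) + 92 \cdot 182\right) = - 10750 \left(\left(7023 + 13145\right) + 16744\right) = - 10750 \left(20168 + 16744\right) = \left(-10750\right) 36912 = -396804000$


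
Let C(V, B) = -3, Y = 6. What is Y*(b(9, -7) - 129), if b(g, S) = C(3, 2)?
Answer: -792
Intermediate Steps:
b(g, S) = -3
Y*(b(9, -7) - 129) = 6*(-3 - 129) = 6*(-132) = -792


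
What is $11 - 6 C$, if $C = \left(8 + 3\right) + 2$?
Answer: $-67$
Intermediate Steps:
$C = 13$ ($C = 11 + 2 = 13$)
$11 - 6 C = 11 - 78 = -67$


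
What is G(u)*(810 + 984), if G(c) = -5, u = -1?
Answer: -8970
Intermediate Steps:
G(u)*(810 + 984) = -5*(810 + 984) = -5*1794 = -8970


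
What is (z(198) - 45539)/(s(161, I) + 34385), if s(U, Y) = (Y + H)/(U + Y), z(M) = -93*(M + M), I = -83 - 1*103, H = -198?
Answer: -2059175/860009 ≈ -2.3944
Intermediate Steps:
I = -186 (I = -83 - 103 = -186)
z(M) = -186*M
s(U, Y) = (-198 + Y)/(U + Y) (s(U, Y) = (Y - 198)/(U + Y) = (-198 + Y)/(U + Y))
(z(198) - 45539)/(s(161, I) + 34385) = (-186*198 - 45539)/((-198 - 186)/(161 - 186) + 34385) = (-36828 - 45539)/(-384/(-25) + 34385) = -82367/(-1/25*(-384) + 34385) = -82367/(384/25 + 34385) = -82367/860009/25 = -82367*25/860009 = -2059175/860009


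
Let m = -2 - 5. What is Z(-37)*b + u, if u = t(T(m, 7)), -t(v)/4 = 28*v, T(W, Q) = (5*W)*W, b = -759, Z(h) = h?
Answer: 643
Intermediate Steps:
m = -7
T(W, Q) = 5*W²
t(v) = -112*v
u = -27440 (u = -560*(-7)² = -560*49 = -112*245 = -27440)
Z(-37)*b + u = -37*(-759) - 27440 = 28083 - 27440 = 643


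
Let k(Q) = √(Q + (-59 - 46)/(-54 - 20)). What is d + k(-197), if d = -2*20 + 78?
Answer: 38 + I*√1071002/74 ≈ 38.0 + 13.985*I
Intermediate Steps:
k(Q) = √(105/74 + Q) (k(Q) = √(Q - 105/(-74)) = √(Q - 105*(-1/74)) = √(Q + 105/74) = √(105/74 + Q))
d = 38 (d = -40 + 78 = 38)
d + k(-197) = 38 + √(7770 + 5476*(-197))/74 = 38 + √(7770 - 1078772)/74 = 38 + √(-1071002)/74 = 38 + (I*√1071002)/74 = 38 + I*√1071002/74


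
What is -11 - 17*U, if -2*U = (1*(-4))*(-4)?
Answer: 125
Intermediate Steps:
U = -8 (U = -1*(-4)*(-4)/2 = -(-2)*(-4) = -½*16 = -8)
-11 - 17*U = -11 - 17*(-8) = -11 + 136 = 125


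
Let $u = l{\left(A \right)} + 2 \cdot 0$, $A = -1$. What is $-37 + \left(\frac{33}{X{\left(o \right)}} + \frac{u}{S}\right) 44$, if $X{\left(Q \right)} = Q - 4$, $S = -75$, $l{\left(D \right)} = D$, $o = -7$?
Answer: $- \frac{12631}{75} \approx -168.41$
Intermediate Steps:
$u = -1$ ($u = -1 + 2 \cdot 0 = -1 + 0 = -1$)
$X{\left(Q \right)} = -4 + Q$
$-37 + \left(\frac{33}{X{\left(o \right)}} + \frac{u}{S}\right) 44 = -37 + \left(\frac{33}{-4 - 7} - \frac{1}{-75}\right) 44 = -37 + \left(\frac{33}{-11} - - \frac{1}{75}\right) 44 = -37 + \left(33 \left(- \frac{1}{11}\right) + \frac{1}{75}\right) 44 = -37 + \left(-3 + \frac{1}{75}\right) 44 = -37 - \frac{9856}{75} = - \frac{12631}{75}$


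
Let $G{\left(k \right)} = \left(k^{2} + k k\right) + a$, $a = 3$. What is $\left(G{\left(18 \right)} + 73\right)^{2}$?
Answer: $524176$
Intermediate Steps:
$G{\left(k \right)} = 3 + 2 k^{2}$ ($G{\left(k \right)} = \left(k^{2} + k k\right) + 3 = \left(k^{2} + k^{2}\right) + 3 = 2 k^{2} + 3 = 3 + 2 k^{2}$)
$\left(G{\left(18 \right)} + 73\right)^{2} = \left(\left(3 + 2 \cdot 18^{2}\right) + 73\right)^{2} = \left(\left(3 + 2 \cdot 324\right) + 73\right)^{2} = \left(\left(3 + 648\right) + 73\right)^{2} = \left(651 + 73\right)^{2} = 724^{2} = 524176$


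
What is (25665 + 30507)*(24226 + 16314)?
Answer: 2277212880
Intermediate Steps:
(25665 + 30507)*(24226 + 16314) = 56172*40540 = 2277212880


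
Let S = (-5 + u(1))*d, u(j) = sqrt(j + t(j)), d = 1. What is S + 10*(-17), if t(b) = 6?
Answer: -175 + sqrt(7) ≈ -172.35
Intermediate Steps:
u(j) = sqrt(6 + j) (u(j) = sqrt(j + 6) = sqrt(6 + j))
S = -5 + sqrt(7) (S = (-5 + sqrt(6 + 1))*1 = (-5 + sqrt(7))*1 = -5 + sqrt(7) ≈ -2.3542)
S + 10*(-17) = (-5 + sqrt(7)) + 10*(-17) = (-5 + sqrt(7)) - 170 = -175 + sqrt(7)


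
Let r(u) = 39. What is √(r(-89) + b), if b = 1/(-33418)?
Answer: √888851282/4774 ≈ 6.2450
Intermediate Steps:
b = -1/33418 ≈ -2.9924e-5
√(r(-89) + b) = √(39 - 1/33418) = √(1303301/33418) = √888851282/4774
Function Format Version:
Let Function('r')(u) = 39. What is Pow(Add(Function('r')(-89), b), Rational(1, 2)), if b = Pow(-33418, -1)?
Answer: Mul(Rational(1, 4774), Pow(888851282, Rational(1, 2))) ≈ 6.2450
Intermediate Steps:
b = Rational(-1, 33418) ≈ -2.9924e-5
Pow(Add(Function('r')(-89), b), Rational(1, 2)) = Pow(Add(39, Rational(-1, 33418)), Rational(1, 2)) = Pow(Rational(1303301, 33418), Rational(1, 2)) = Mul(Rational(1, 4774), Pow(888851282, Rational(1, 2)))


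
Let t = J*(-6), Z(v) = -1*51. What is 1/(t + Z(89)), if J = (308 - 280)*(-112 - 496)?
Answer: 1/102093 ≈ 9.7950e-6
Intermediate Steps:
Z(v) = -51
J = -17024 (J = 28*(-608) = -17024)
t = 102144 (t = -17024*(-6) = 102144)
1/(t + Z(89)) = 1/(102144 - 51) = 1/102093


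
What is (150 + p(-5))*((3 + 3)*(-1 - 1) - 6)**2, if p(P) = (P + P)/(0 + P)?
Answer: 49248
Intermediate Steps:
p(P) = 2 (p(P) = (2*P)/P = 2)
(150 + p(-5))*((3 + 3)*(-1 - 1) - 6)**2 = (150 + 2)*((3 + 3)*(-1 - 1) - 6)**2 = 152*(6*(-2) - 6)**2 = 152*(-12 - 6)**2 = 152*(-18)**2 = 152*324 = 49248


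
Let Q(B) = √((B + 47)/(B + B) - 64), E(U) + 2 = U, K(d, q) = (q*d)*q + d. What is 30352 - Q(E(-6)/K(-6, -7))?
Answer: 30352 - √3271/2 ≈ 30323.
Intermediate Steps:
K(d, q) = d + d*q² (K(d, q) = (d*q)*q + d = d*q² + d = d + d*q²)
E(U) = -2 + U
Q(B) = √(-64 + (47 + B)/(2*B)) (Q(B) = √((47 + B)/((2*B)) - 64) = √((47 + B)*(1/(2*B)) - 64) = √((47 + B)/(2*B) - 64) = √(-64 + (47 + B)/(2*B)))
30352 - Q(E(-6)/K(-6, -7)) = 30352 - √(-254 + 94/(((-2 - 6)/((-6*(1 + (-7)²))))))/2 = 30352 - √(-254 + 94/((-8*(-1/(6*(1 + 49))))))/2 = 30352 - √(-254 + 94/((-8/((-6*50)))))/2 = 30352 - √(-254 + 94/((-8/(-300))))/2 = 30352 - √(-254 + 94/((-8*(-1/300))))/2 = 30352 - √(-254 + 94/(2/75))/2 = 30352 - √(-254 + 94*(75/2))/2 = 30352 - √(-254 + 3525)/2 = 30352 - √3271/2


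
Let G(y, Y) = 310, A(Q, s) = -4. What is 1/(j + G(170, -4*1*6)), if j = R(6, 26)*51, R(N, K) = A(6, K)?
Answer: 1/106 ≈ 0.0094340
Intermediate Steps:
R(N, K) = -4
j = -204 (j = -4*51 = -204)
1/(j + G(170, -4*1*6)) = 1/(-204 + 310) = 1/106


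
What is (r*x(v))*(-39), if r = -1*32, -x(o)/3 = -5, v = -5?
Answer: 18720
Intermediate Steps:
x(o) = 15 (x(o) = -3*(-5) = 15)
r = -32
(r*x(v))*(-39) = -32*15*(-39) = -480*(-39) = 18720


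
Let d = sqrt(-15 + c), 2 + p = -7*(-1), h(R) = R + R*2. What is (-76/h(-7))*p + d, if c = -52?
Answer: 380/21 + I*sqrt(67) ≈ 18.095 + 8.1853*I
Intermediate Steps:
h(R) = 3*R (h(R) = R + 2*R = 3*R)
p = 5 (p = -2 - 7*(-1) = -2 + 7 = 5)
d = I*sqrt(67) (d = sqrt(-15 - 52) = sqrt(-67) = I*sqrt(67) ≈ 8.1853*I)
(-76/h(-7))*p + d = -76/(3*(-7))*5 + I*sqrt(67) = -76/(-21)*5 + I*sqrt(67) = -76*(-1/21)*5 + I*sqrt(67) = (76/21)*5 + I*sqrt(67) = 380/21 + I*sqrt(67)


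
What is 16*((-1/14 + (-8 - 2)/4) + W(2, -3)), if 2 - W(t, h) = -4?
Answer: 384/7 ≈ 54.857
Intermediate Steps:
W(t, h) = 6 (W(t, h) = 2 - 1*(-4) = 2 + 4 = 6)
16*((-1/14 + (-8 - 2)/4) + W(2, -3)) = 16*((-1/14 + (-8 - 2)/4) + 6) = 16*((-1*1/14 - 10*1/4) + 6) = 16*((-1/14 - 5/2) + 6) = 16*(-18/7 + 6) = 16*(24/7) = 384/7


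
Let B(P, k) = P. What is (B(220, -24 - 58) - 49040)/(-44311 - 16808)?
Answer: 48820/61119 ≈ 0.79877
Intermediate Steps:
(B(220, -24 - 58) - 49040)/(-44311 - 16808) = (220 - 49040)/(-44311 - 16808) = -48820/(-61119) = -48820*(-1/61119) = 48820/61119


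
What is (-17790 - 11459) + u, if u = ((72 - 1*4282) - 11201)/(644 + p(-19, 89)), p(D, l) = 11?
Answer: -19173506/655 ≈ -29273.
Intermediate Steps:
u = -15411/655 (u = ((72 - 1*4282) - 11201)/(644 + 11) = ((72 - 4282) - 11201)/655 = (-4210 - 11201)*(1/655) = -15411*1/655 = -15411/655 ≈ -23.528)
(-17790 - 11459) + u = (-17790 - 11459) - 15411/655 = -29249 - 15411/655 = -19173506/655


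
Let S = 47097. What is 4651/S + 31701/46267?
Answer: 1708209814/2179036899 ≈ 0.78393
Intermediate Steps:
4651/S + 31701/46267 = 4651/47097 + 31701/46267 = 1708209814/2179036899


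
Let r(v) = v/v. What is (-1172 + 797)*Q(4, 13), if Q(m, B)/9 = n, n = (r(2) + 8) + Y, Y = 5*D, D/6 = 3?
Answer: -334125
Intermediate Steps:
D = 18 (D = 6*3 = 18)
r(v) = 1
Y = 90 (Y = 5*18 = 90)
n = 99 (n = (1 + 8) + 90 = 9 + 90 = 99)
Q(m, B) = 891 (Q(m, B) = 9*99 = 891)
(-1172 + 797)*Q(4, 13) = (-1172 + 797)*891 = -375*891 = -334125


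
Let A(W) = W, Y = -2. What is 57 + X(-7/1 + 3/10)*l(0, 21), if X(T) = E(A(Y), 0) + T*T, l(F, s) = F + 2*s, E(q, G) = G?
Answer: 97119/50 ≈ 1942.4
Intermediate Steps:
X(T) = T² (X(T) = 0 + T*T = 0 + T² = T²)
57 + X(-7/1 + 3/10)*l(0, 21) = 57 + (-7/1 + 3/10)²*(0 + 2*21) = 57 + (-7*1 + 3*(⅒))²*(0 + 42) = 57 + (-7 + 3/10)²*42 = 57 + (-67/10)²*42 = 57 + (4489/100)*42 = 57 + 94269/50 = 97119/50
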